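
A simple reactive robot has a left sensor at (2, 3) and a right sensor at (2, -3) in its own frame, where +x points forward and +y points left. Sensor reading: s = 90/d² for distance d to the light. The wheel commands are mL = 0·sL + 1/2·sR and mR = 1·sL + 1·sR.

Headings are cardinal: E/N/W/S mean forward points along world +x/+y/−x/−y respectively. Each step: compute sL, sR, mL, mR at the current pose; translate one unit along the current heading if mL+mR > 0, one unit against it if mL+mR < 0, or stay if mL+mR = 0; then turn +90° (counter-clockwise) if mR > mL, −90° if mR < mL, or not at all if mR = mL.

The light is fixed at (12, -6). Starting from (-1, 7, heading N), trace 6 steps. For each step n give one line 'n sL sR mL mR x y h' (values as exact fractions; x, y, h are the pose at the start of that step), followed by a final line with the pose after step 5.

0 90/481 18/65 9/65 1116/2405 -1 7 N
1 45/173 45/257 45/514 19350/44461 -1 8 W
2 18/53 90/433 45/433 12564/22949 -2 8 S
3 9/40 45/122 45/244 1449/2440 -2 7 E
4 90/481 18/65 9/65 1116/2405 -1 7 N
5 45/173 45/257 45/514 19350/44461 -1 8 W
final -2 8 S

n=0: pose=(-1,7,N); sL=90/481, sR=18/65; mL=9/65, mR=1116/2405; mL+mR=1449/2405 → advance +1; mR−mL=783/2405 → turn +1·90°
n=1: pose=(-1,8,W); sL=45/173, sR=45/257; mL=45/514, mR=19350/44461; mL+mR=46485/88922 → advance +1; mR−mL=30915/88922 → turn +1·90°
n=2: pose=(-2,8,S); sL=18/53, sR=90/433; mL=45/433, mR=12564/22949; mL+mR=14949/22949 → advance +1; mR−mL=10179/22949 → turn +1·90°
n=3: pose=(-2,7,E); sL=9/40, sR=45/122; mL=45/244, mR=1449/2440; mL+mR=1899/2440 → advance +1; mR−mL=999/2440 → turn +1·90°
n=4: pose=(-1,7,N); sL=90/481, sR=18/65; mL=9/65, mR=1116/2405; mL+mR=1449/2405 → advance +1; mR−mL=783/2405 → turn +1·90°
n=5: pose=(-1,8,W); sL=45/173, sR=45/257; mL=45/514, mR=19350/44461; mL+mR=46485/88922 → advance +1; mR−mL=30915/88922 → turn +1·90°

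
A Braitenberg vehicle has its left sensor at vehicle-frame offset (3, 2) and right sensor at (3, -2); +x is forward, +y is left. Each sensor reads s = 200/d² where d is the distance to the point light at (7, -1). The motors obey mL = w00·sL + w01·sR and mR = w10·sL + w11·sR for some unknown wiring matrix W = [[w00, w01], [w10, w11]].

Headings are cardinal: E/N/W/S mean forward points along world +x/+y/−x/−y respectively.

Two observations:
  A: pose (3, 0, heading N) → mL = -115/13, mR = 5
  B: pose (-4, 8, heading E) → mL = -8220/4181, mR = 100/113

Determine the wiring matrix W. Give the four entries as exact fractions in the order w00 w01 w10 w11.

obs A: pose=(3,0,N) → sL=50/13, sR=10, mL=-115/13, mR=5
obs B: pose=(-4,8,E) → sL=40/37, sR=200/113, mL=-8220/4181, mR=100/113
sensor matrix S = [[50/13, 10], [40/37, 200/113]]; det S = -217600/54353
solve [mL_A; mL_B] = S·[w00; w01] and [mR_A; mR_B] = S·[w10; w11]:
  w00 = -1, w01 = -1/2, w10 = 0, w11 = 1/2

-1 -1/2 0 1/2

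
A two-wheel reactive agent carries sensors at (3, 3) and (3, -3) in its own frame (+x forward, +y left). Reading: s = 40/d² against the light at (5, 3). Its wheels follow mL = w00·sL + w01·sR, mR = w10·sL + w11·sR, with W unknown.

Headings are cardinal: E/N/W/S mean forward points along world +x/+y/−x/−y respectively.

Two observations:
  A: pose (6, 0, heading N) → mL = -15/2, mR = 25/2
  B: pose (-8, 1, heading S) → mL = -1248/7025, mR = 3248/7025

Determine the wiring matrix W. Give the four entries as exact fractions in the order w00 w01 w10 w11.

-1 1 1 1

obs A: pose=(6,0,N) → sL=10, sR=5/2, mL=-15/2, mR=25/2
obs B: pose=(-8,1,S) → sL=8/25, sR=40/281, mL=-1248/7025, mR=3248/7025
sensor matrix S = [[10, 5/2], [8/25, 40/281]]; det S = 876/1405
solve [mL_A; mL_B] = S·[w00; w01] and [mR_A; mR_B] = S·[w10; w11]:
  w00 = -1, w01 = 1, w10 = 1, w11 = 1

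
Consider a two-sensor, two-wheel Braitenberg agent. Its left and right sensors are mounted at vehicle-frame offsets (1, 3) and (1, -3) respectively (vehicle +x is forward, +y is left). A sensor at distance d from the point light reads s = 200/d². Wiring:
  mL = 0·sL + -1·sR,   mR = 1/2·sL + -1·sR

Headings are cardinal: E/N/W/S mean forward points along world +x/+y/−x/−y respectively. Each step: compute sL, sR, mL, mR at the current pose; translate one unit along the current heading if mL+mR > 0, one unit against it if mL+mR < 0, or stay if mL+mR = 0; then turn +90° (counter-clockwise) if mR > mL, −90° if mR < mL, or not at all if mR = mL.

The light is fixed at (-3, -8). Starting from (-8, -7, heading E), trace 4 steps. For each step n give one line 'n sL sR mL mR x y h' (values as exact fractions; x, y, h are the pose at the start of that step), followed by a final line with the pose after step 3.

0 25/4 10 -10 -55/8 -8 -7 E
1 40/17 200/13 -200/13 -3140/221 -9 -7 N
2 100/29 100/29 -100/29 -50/29 -9 -8 W
3 40 40/13 -40/13 220/13 -8 -8 S
final -8 -9 E

n=0: pose=(-8,-7,E); sL=25/4, sR=10; mL=-10, mR=-55/8; mL+mR=-135/8 → advance -1; mR−mL=25/8 → turn +1·90°
n=1: pose=(-9,-7,N); sL=40/17, sR=200/13; mL=-200/13, mR=-3140/221; mL+mR=-6540/221 → advance -1; mR−mL=20/17 → turn +1·90°
n=2: pose=(-9,-8,W); sL=100/29, sR=100/29; mL=-100/29, mR=-50/29; mL+mR=-150/29 → advance -1; mR−mL=50/29 → turn +1·90°
n=3: pose=(-8,-8,S); sL=40, sR=40/13; mL=-40/13, mR=220/13; mL+mR=180/13 → advance +1; mR−mL=20 → turn +1·90°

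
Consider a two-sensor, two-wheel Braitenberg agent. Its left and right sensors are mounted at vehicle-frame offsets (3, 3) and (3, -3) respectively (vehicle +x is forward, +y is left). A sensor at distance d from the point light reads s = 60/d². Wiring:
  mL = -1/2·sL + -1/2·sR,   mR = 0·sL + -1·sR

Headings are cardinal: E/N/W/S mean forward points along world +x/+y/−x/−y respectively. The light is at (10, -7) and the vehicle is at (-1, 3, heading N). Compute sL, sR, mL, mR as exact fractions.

12/73 60/233 -3588/17009 -60/233

left sensor world pos  = (-4, 6); dL² = 365
right sensor world pos = (2, 6); dR² = 233
sL = 60/365 = 12/73
sR = 60/233 = 60/233
mL = -1/2·sL + -1/2·sR = -3588/17009
mR = 0·sL + -1·sR = -60/233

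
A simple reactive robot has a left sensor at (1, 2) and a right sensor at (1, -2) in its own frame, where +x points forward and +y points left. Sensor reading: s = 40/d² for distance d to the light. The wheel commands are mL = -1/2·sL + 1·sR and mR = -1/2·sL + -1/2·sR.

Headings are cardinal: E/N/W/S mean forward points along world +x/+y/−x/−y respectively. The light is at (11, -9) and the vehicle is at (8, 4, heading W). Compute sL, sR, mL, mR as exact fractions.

40/137 40/241 660/33017 -7560/33017

left sensor world pos  = (7, 2); dL² = 137
right sensor world pos = (7, 6); dR² = 241
sL = 40/137 = 40/137
sR = 40/241 = 40/241
mL = -1/2·sL + 1·sR = 660/33017
mR = -1/2·sL + -1/2·sR = -7560/33017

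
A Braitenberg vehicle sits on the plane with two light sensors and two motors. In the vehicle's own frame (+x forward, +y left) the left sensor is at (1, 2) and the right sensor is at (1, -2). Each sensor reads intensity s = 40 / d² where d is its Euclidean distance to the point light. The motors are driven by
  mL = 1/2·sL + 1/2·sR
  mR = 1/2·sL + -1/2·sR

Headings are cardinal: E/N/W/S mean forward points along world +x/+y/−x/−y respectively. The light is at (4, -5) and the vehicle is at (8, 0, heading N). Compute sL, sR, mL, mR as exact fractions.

1 5/9 7/9 2/9

left sensor world pos  = (6, 1); dL² = 40
right sensor world pos = (10, 1); dR² = 72
sL = 40/40 = 1
sR = 40/72 = 5/9
mL = 1/2·sL + 1/2·sR = 7/9
mR = 1/2·sL + -1/2·sR = 2/9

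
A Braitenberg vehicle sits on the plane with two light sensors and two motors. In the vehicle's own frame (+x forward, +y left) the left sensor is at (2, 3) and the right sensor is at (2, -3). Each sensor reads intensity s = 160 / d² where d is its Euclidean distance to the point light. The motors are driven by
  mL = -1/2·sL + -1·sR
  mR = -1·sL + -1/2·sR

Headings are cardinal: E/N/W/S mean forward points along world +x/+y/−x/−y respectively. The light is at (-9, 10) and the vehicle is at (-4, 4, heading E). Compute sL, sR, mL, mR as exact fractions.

left sensor world pos  = (-2, 7); dL² = 58
right sensor world pos = (-2, 1); dR² = 130
sL = 160/58 = 80/29
sR = 160/130 = 16/13
mL = -1/2·sL + -1·sR = -984/377
mR = -1·sL + -1/2·sR = -1272/377

80/29 16/13 -984/377 -1272/377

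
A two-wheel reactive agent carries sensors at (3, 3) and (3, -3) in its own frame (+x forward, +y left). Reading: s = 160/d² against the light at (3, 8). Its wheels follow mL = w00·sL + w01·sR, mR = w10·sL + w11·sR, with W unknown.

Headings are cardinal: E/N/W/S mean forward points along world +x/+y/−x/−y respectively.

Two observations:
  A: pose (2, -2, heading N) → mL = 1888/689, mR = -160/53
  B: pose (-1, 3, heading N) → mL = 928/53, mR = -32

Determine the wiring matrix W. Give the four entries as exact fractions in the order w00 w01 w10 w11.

1/2 1/2 0 -1

obs A: pose=(2,-2,N) → sL=32/13, sR=160/53, mL=1888/689, mR=-160/53
obs B: pose=(-1,3,N) → sL=160/53, sR=32, mL=928/53, mR=-32
sensor matrix S = [[32/13, 160/53], [160/53, 32]]; det S = 2543616/36517
solve [mL_A; mL_B] = S·[w00; w01] and [mR_A; mR_B] = S·[w10; w11]:
  w00 = 1/2, w01 = 1/2, w10 = 0, w11 = -1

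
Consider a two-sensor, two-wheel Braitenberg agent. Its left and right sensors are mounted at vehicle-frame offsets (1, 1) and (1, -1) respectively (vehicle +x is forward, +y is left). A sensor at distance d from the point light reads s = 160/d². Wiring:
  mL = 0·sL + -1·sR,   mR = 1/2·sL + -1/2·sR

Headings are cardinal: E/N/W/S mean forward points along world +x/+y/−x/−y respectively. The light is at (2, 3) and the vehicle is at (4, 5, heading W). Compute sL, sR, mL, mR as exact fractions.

80 16 -16 32

left sensor world pos  = (3, 4); dL² = 2
right sensor world pos = (3, 6); dR² = 10
sL = 160/2 = 80
sR = 160/10 = 16
mL = 0·sL + -1·sR = -16
mR = 1/2·sL + -1/2·sR = 32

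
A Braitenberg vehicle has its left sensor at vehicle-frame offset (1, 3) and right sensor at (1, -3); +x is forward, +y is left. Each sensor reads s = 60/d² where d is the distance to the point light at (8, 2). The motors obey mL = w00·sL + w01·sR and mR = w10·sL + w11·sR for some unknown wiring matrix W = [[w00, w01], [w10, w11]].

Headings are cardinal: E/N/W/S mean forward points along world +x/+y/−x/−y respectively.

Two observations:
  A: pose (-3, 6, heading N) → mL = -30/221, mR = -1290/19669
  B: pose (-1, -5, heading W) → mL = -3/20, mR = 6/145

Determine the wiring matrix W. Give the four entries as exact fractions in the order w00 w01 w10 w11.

-1/2 0 1 -1/2

obs A: pose=(-3,6,N) → sL=60/221, sR=60/89, mL=-30/221, mR=-1290/19669
obs B: pose=(-1,-5,W) → sL=3/10, sR=15/29, mL=-3/20, mR=6/145
sensor matrix S = [[60/221, 60/89], [3/10, 15/29]]; det S = -35262/570401
solve [mL_A; mL_B] = S·[w00; w01] and [mR_A; mR_B] = S·[w10; w11]:
  w00 = -1/2, w01 = 0, w10 = 1, w11 = -1/2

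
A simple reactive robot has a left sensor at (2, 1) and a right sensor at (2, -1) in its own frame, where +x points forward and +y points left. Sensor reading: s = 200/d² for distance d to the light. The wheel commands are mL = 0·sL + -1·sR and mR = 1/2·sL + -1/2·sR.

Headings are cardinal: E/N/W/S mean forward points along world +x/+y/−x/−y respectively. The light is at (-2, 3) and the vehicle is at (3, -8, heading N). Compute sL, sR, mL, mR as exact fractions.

left sensor world pos  = (2, -6); dL² = 97
right sensor world pos = (4, -6); dR² = 117
sL = 200/97 = 200/97
sR = 200/117 = 200/117
mL = 0·sL + -1·sR = -200/117
mR = 1/2·sL + -1/2·sR = 2000/11349

200/97 200/117 -200/117 2000/11349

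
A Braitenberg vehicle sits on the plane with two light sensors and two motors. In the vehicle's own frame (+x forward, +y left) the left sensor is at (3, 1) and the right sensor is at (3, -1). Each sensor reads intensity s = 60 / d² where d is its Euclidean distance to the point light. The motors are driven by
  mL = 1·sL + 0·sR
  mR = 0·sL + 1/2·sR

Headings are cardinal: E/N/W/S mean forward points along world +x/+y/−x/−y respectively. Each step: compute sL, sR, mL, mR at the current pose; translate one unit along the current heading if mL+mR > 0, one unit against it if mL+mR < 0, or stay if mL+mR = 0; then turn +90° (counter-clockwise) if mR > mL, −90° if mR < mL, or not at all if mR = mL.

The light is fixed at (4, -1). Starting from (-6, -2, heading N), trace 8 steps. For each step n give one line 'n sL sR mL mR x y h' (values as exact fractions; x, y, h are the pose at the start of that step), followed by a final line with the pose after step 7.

0 12/25 12/17 12/25 6/17 -6 -2 N
1 6/5 6/5 6/5 3/5 -6 -1 E
2 60/73 60/109 60/73 30/109 -5 -1 S
3 15/37 5/12 15/37 5/24 -5 -2 W
4 12/25 12/17 12/25 6/17 -6 -2 N
5 6/5 6/5 6/5 3/5 -6 -1 E
6 60/73 60/109 60/73 30/109 -5 -1 S
7 15/37 5/12 15/37 5/24 -5 -2 W
final -6 -2 N

n=0: pose=(-6,-2,N); sL=12/25, sR=12/17; mL=12/25, mR=6/17; mL+mR=354/425 → advance +1; mR−mL=-54/425 → turn -1·90°
n=1: pose=(-6,-1,E); sL=6/5, sR=6/5; mL=6/5, mR=3/5; mL+mR=9/5 → advance +1; mR−mL=-3/5 → turn -1·90°
n=2: pose=(-5,-1,S); sL=60/73, sR=60/109; mL=60/73, mR=30/109; mL+mR=8730/7957 → advance +1; mR−mL=-4350/7957 → turn -1·90°
n=3: pose=(-5,-2,W); sL=15/37, sR=5/12; mL=15/37, mR=5/24; mL+mR=545/888 → advance +1; mR−mL=-175/888 → turn -1·90°
n=4: pose=(-6,-2,N); sL=12/25, sR=12/17; mL=12/25, mR=6/17; mL+mR=354/425 → advance +1; mR−mL=-54/425 → turn -1·90°
n=5: pose=(-6,-1,E); sL=6/5, sR=6/5; mL=6/5, mR=3/5; mL+mR=9/5 → advance +1; mR−mL=-3/5 → turn -1·90°
n=6: pose=(-5,-1,S); sL=60/73, sR=60/109; mL=60/73, mR=30/109; mL+mR=8730/7957 → advance +1; mR−mL=-4350/7957 → turn -1·90°
n=7: pose=(-5,-2,W); sL=15/37, sR=5/12; mL=15/37, mR=5/24; mL+mR=545/888 → advance +1; mR−mL=-175/888 → turn -1·90°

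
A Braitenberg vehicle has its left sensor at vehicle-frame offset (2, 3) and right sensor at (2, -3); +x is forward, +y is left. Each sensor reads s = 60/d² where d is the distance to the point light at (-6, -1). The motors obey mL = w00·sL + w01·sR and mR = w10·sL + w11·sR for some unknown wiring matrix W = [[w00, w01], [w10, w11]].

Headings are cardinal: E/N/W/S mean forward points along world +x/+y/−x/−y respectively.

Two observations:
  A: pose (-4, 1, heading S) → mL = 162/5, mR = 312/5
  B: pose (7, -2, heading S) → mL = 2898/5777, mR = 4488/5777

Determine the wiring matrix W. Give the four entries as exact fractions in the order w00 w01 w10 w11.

1 1/2 1 1

obs A: pose=(-4,1,S) → sL=12/5, sR=60, mL=162/5, mR=312/5
obs B: pose=(7,-2,S) → sL=12/53, sR=60/109, mL=2898/5777, mR=4488/5777
sensor matrix S = [[12/5, 60], [12/53, 60/109]]; det S = -70848/5777
solve [mL_A; mL_B] = S·[w00; w01] and [mR_A; mR_B] = S·[w10; w11]:
  w00 = 1, w01 = 1/2, w10 = 1, w11 = 1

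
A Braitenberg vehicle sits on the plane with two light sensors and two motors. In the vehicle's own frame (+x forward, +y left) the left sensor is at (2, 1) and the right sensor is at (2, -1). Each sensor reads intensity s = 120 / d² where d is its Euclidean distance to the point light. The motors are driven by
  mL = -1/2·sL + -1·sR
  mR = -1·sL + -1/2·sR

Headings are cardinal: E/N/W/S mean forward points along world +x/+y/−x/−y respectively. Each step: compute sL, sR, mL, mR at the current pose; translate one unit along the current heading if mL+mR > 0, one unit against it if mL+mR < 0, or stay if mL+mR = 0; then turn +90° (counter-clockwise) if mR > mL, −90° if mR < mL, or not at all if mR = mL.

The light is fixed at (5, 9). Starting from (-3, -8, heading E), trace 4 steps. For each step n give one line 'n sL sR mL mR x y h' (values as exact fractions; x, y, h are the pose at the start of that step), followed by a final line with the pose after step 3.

n=0: pose=(-3,-8,E); sL=30/73, sR=1/3; mL=-118/219, mR=-253/438; mL+mR=-163/146 → advance -1; mR−mL=-17/438 → turn -1·90°
n=1: pose=(-4,-8,S); sL=24/85, sR=120/461; mL=-15732/39185, mR=-16164/39185; mL+mR=-31896/39185 → advance -1; mR−mL=-432/39185 → turn -1·90°
n=2: pose=(-4,-7,W); sL=12/41, sR=60/173; mL=-3498/7093, mR=-3306/7093; mL+mR=-6804/7093 → advance -1; mR−mL=192/7093 → turn +1·90°
n=3: pose=(-3,-7,S); sL=120/373, sR=8/27; mL=-4604/10071, mR=-4732/10071; mL+mR=-3112/3357 → advance -1; mR−mL=-128/10071 → turn -1·90°

0 30/73 1/3 -118/219 -253/438 -3 -8 E
1 24/85 120/461 -15732/39185 -16164/39185 -4 -8 S
2 12/41 60/173 -3498/7093 -3306/7093 -4 -7 W
3 120/373 8/27 -4604/10071 -4732/10071 -3 -7 S
final -3 -6 W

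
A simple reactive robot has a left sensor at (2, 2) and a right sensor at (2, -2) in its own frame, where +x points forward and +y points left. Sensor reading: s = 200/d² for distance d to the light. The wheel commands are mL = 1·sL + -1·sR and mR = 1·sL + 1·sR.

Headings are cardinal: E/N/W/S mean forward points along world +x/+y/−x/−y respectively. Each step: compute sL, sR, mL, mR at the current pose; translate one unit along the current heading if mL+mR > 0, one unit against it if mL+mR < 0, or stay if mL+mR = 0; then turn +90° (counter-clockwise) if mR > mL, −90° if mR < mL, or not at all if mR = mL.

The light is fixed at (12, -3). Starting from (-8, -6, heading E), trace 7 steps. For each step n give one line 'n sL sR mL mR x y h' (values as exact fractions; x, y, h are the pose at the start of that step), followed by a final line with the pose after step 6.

0 8/13 200/349 192/4537 5392/4537 -8 -6 E
1 100/221 20/29 -1520/6409 7320/6409 -7 -6 N
2 200/457 200/441 -3200/201537 179600/201537 -7 -5 W
3 10/17 2/5 16/85 84/85 -8 -5 S
4 8/13 200/349 192/4537 5392/4537 -8 -6 E
5 100/221 20/29 -1520/6409 7320/6409 -7 -6 N
6 200/457 200/441 -3200/201537 179600/201537 -7 -5 W
final -8 -5 S

n=0: pose=(-8,-6,E); sL=8/13, sR=200/349; mL=192/4537, mR=5392/4537; mL+mR=16/13 → advance +1; mR−mL=400/349 → turn +1·90°
n=1: pose=(-7,-6,N); sL=100/221, sR=20/29; mL=-1520/6409, mR=7320/6409; mL+mR=200/221 → advance +1; mR−mL=40/29 → turn +1·90°
n=2: pose=(-7,-5,W); sL=200/457, sR=200/441; mL=-3200/201537, mR=179600/201537; mL+mR=400/457 → advance +1; mR−mL=400/441 → turn +1·90°
n=3: pose=(-8,-5,S); sL=10/17, sR=2/5; mL=16/85, mR=84/85; mL+mR=20/17 → advance +1; mR−mL=4/5 → turn +1·90°
n=4: pose=(-8,-6,E); sL=8/13, sR=200/349; mL=192/4537, mR=5392/4537; mL+mR=16/13 → advance +1; mR−mL=400/349 → turn +1·90°
n=5: pose=(-7,-6,N); sL=100/221, sR=20/29; mL=-1520/6409, mR=7320/6409; mL+mR=200/221 → advance +1; mR−mL=40/29 → turn +1·90°
n=6: pose=(-7,-5,W); sL=200/457, sR=200/441; mL=-3200/201537, mR=179600/201537; mL+mR=400/457 → advance +1; mR−mL=400/441 → turn +1·90°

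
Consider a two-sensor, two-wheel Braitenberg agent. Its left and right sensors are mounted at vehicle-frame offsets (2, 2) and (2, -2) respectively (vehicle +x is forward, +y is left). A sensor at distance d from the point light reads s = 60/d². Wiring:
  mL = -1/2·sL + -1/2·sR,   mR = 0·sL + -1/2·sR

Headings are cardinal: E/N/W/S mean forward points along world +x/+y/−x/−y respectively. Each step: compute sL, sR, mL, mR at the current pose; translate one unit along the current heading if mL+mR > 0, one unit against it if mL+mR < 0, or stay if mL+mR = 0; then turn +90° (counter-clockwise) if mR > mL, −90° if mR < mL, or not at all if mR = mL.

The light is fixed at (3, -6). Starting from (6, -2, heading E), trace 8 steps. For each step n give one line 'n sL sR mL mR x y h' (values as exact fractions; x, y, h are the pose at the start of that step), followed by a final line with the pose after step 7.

0 60/61 60/29 -2700/1769 -30/29 6 -2 E
1 5/3 15/13 -55/39 -15/26 5 -2 N
2 60 12/5 -156/5 -6/5 5 -3 W
3 30/13 30 -210/13 -15 6 -3 S
4 60/61 60/29 -2700/1769 -30/29 6 -2 E
5 5/3 15/13 -55/39 -15/26 5 -2 N
6 60 12/5 -156/5 -6/5 5 -3 W
7 30/13 30 -210/13 -15 6 -3 S
final 6 -2 E

n=0: pose=(6,-2,E); sL=60/61, sR=60/29; mL=-2700/1769, mR=-30/29; mL+mR=-4530/1769 → advance -1; mR−mL=30/61 → turn +1·90°
n=1: pose=(5,-2,N); sL=5/3, sR=15/13; mL=-55/39, mR=-15/26; mL+mR=-155/78 → advance -1; mR−mL=5/6 → turn +1·90°
n=2: pose=(5,-3,W); sL=60, sR=12/5; mL=-156/5, mR=-6/5; mL+mR=-162/5 → advance -1; mR−mL=30 → turn +1·90°
n=3: pose=(6,-3,S); sL=30/13, sR=30; mL=-210/13, mR=-15; mL+mR=-405/13 → advance -1; mR−mL=15/13 → turn +1·90°
n=4: pose=(6,-2,E); sL=60/61, sR=60/29; mL=-2700/1769, mR=-30/29; mL+mR=-4530/1769 → advance -1; mR−mL=30/61 → turn +1·90°
n=5: pose=(5,-2,N); sL=5/3, sR=15/13; mL=-55/39, mR=-15/26; mL+mR=-155/78 → advance -1; mR−mL=5/6 → turn +1·90°
n=6: pose=(5,-3,W); sL=60, sR=12/5; mL=-156/5, mR=-6/5; mL+mR=-162/5 → advance -1; mR−mL=30 → turn +1·90°
n=7: pose=(6,-3,S); sL=30/13, sR=30; mL=-210/13, mR=-15; mL+mR=-405/13 → advance -1; mR−mL=15/13 → turn +1·90°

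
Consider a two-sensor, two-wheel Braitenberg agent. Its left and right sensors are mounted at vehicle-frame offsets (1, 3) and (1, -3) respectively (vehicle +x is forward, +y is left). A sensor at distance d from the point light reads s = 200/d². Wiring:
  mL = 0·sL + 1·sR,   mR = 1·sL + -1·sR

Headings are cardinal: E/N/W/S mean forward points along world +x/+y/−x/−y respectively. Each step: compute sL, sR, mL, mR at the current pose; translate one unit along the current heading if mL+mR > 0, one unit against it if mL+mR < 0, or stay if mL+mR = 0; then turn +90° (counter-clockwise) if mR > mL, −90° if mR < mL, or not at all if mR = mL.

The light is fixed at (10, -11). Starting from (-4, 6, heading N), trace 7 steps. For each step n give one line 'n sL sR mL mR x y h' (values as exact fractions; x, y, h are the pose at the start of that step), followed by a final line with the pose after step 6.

n=0: pose=(-4,6,N); sL=200/613, sR=40/89; mL=40/89, mR=-6720/54557; mL+mR=200/613 → advance +1; mR−mL=-31240/54557 → turn -1·90°
n=1: pose=(-4,7,E); sL=20/61, sR=100/197; mL=100/197, mR=-2160/12017; mL+mR=20/61 → advance +1; mR−mL=-8260/12017 → turn -1·90°
n=2: pose=(-3,7,S); sL=200/389, sR=40/109; mL=40/109, mR=6240/42401; mL+mR=200/389 → advance +1; mR−mL=-9320/42401 → turn -1·90°
n=3: pose=(-3,6,W); sL=25/49, sR=50/149; mL=50/149, mR=1275/7301; mL+mR=25/49 → advance +1; mR−mL=-1175/7301 → turn -1·90°
n=4: pose=(-4,6,N); sL=200/613, sR=40/89; mL=40/89, mR=-6720/54557; mL+mR=200/613 → advance +1; mR−mL=-31240/54557 → turn -1·90°
n=5: pose=(-4,7,E); sL=20/61, sR=100/197; mL=100/197, mR=-2160/12017; mL+mR=20/61 → advance +1; mR−mL=-8260/12017 → turn -1·90°
n=6: pose=(-3,7,S); sL=200/389, sR=40/109; mL=40/109, mR=6240/42401; mL+mR=200/389 → advance +1; mR−mL=-9320/42401 → turn -1·90°

0 200/613 40/89 40/89 -6720/54557 -4 6 N
1 20/61 100/197 100/197 -2160/12017 -4 7 E
2 200/389 40/109 40/109 6240/42401 -3 7 S
3 25/49 50/149 50/149 1275/7301 -3 6 W
4 200/613 40/89 40/89 -6720/54557 -4 6 N
5 20/61 100/197 100/197 -2160/12017 -4 7 E
6 200/389 40/109 40/109 6240/42401 -3 7 S
final -3 6 W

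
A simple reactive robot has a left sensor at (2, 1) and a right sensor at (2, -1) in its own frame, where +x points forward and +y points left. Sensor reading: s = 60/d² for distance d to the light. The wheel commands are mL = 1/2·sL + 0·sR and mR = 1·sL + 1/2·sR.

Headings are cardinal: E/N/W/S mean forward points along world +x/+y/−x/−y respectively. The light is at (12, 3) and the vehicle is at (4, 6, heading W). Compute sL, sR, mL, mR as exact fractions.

left sensor world pos  = (2, 5); dL² = 104
right sensor world pos = (2, 7); dR² = 116
sL = 60/104 = 15/26
sR = 60/116 = 15/29
mL = 1/2·sL + 0·sR = 15/52
mR = 1·sL + 1/2·sR = 315/377

15/26 15/29 15/52 315/377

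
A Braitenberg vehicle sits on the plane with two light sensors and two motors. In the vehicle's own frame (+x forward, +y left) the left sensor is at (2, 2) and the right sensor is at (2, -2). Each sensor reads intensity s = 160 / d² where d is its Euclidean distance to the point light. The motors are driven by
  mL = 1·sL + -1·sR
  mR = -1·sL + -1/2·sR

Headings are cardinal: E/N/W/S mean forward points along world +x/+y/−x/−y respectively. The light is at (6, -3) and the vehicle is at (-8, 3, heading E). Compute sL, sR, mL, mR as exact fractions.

10/13 1 -3/13 -33/26

left sensor world pos  = (-6, 5); dL² = 208
right sensor world pos = (-6, 1); dR² = 160
sL = 160/208 = 10/13
sR = 160/160 = 1
mL = 1·sL + -1·sR = -3/13
mR = -1·sL + -1/2·sR = -33/26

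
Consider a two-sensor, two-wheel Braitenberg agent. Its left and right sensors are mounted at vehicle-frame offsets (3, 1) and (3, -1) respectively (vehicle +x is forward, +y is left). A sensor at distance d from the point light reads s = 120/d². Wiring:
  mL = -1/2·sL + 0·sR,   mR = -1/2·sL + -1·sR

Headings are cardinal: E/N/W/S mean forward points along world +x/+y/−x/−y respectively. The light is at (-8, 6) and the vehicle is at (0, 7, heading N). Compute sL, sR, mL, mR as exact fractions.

left sensor world pos  = (-1, 10); dL² = 65
right sensor world pos = (1, 10); dR² = 97
sL = 120/65 = 24/13
sR = 120/97 = 120/97
mL = -1/2·sL + 0·sR = -12/13
mR = -1/2·sL + -1·sR = -2724/1261

24/13 120/97 -12/13 -2724/1261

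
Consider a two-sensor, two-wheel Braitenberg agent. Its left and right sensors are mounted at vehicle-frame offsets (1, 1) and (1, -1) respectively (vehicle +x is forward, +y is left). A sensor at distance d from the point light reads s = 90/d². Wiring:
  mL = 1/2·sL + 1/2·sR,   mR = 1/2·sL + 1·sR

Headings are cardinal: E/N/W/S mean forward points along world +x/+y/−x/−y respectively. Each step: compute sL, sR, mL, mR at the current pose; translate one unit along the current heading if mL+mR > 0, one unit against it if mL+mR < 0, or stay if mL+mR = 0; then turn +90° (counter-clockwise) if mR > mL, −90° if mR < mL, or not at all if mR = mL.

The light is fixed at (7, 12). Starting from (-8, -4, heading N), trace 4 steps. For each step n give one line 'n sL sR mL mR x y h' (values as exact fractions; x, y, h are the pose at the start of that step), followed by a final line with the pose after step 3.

0 90/481 90/421 40590/202501 62235/202501 -8 -4 N
1 45/256 45/226 10845/57856 16605/57856 -8 -3 W
2 90/481 18/109 9234/52429 13563/52429 -9 -3 S
3 1/5 45/257 241/1285 707/2570 -9 -4 E
final -8 -4 N

n=0: pose=(-8,-4,N); sL=90/481, sR=90/421; mL=40590/202501, mR=62235/202501; mL+mR=102825/202501 → advance +1; mR−mL=45/421 → turn +1·90°
n=1: pose=(-8,-3,W); sL=45/256, sR=45/226; mL=10845/57856, mR=16605/57856; mL+mR=13725/28928 → advance +1; mR−mL=45/452 → turn +1·90°
n=2: pose=(-9,-3,S); sL=90/481, sR=18/109; mL=9234/52429, mR=13563/52429; mL+mR=22797/52429 → advance +1; mR−mL=9/109 → turn +1·90°
n=3: pose=(-9,-4,E); sL=1/5, sR=45/257; mL=241/1285, mR=707/2570; mL+mR=1189/2570 → advance +1; mR−mL=45/514 → turn +1·90°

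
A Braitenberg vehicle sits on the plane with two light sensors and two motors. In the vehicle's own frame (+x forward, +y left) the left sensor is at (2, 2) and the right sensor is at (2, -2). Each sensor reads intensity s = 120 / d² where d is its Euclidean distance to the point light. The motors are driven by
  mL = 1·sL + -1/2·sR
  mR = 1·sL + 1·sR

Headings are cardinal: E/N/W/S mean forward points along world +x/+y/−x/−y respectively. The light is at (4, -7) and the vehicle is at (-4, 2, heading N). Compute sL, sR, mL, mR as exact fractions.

120/221 120/157 5580/34697 45360/34697

left sensor world pos  = (-6, 4); dL² = 221
right sensor world pos = (-2, 4); dR² = 157
sL = 120/221 = 120/221
sR = 120/157 = 120/157
mL = 1·sL + -1/2·sR = 5580/34697
mR = 1·sL + 1·sR = 45360/34697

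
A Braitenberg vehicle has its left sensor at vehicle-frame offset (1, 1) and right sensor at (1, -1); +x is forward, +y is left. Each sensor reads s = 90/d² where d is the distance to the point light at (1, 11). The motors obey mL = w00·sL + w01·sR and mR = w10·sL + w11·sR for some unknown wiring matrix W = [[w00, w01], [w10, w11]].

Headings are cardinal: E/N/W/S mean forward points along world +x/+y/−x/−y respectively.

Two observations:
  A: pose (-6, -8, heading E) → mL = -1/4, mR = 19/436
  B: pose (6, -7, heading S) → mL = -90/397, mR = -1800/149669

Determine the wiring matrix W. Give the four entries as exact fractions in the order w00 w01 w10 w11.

-1 0 1 -1

obs A: pose=(-6,-8,E) → sL=1/4, sR=45/218, mL=-1/4, mR=19/436
obs B: pose=(6,-7,S) → sL=90/397, sR=90/377, mL=-90/397, mR=-1800/149669
sensor matrix S = [[1/4, 45/218], [90/397, 90/377]]; det S = 420435/32627842
solve [mL_A; mL_B] = S·[w00; w01] and [mR_A; mR_B] = S·[w10; w11]:
  w00 = -1, w01 = 0, w10 = 1, w11 = -1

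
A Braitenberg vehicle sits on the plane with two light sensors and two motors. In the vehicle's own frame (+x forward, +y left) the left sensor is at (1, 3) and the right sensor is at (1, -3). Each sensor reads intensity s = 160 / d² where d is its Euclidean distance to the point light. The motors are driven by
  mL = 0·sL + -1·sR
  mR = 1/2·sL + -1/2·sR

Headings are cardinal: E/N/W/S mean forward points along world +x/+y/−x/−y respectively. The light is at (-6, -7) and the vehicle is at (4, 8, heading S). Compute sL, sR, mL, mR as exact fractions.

32/73 32/49 -32/49 -384/3577

left sensor world pos  = (7, 7); dL² = 365
right sensor world pos = (1, 7); dR² = 245
sL = 160/365 = 32/73
sR = 160/245 = 32/49
mL = 0·sL + -1·sR = -32/49
mR = 1/2·sL + -1/2·sR = -384/3577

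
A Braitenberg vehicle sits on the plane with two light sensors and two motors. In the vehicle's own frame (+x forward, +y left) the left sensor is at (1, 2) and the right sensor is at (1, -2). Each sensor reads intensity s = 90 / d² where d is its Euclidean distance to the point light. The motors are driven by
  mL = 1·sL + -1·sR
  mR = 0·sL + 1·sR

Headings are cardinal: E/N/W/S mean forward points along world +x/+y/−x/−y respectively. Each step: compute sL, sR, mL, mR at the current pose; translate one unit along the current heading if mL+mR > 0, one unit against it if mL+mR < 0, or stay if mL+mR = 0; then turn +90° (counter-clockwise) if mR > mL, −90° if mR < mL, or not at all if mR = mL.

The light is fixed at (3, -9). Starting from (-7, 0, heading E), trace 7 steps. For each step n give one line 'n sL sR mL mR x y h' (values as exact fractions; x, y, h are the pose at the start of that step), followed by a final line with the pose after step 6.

n=0: pose=(-7,0,E); sL=45/101, sR=9/13; mL=-324/1313, mR=9/13; mL+mR=45/101 → advance +1; mR−mL=1233/1313 → turn +1·90°
n=1: pose=(-6,0,N); sL=90/221, sR=90/149; mL=-6480/32929, mR=90/149; mL+mR=90/221 → advance +1; mR−mL=26370/32929 → turn +1·90°
n=2: pose=(-6,1,W); sL=45/82, sR=45/122; mL=450/2501, mR=45/122; mL+mR=45/82 → advance +1; mR−mL=945/5002 → turn +1·90°
n=3: pose=(-7,1,S); sL=18/29, sR=2/5; mL=32/145, mR=2/5; mL+mR=18/29 → advance +1; mR−mL=26/145 → turn +1·90°
n=4: pose=(-7,0,E); sL=45/101, sR=9/13; mL=-324/1313, mR=9/13; mL+mR=45/101 → advance +1; mR−mL=1233/1313 → turn +1·90°
n=5: pose=(-6,0,N); sL=90/221, sR=90/149; mL=-6480/32929, mR=90/149; mL+mR=90/221 → advance +1; mR−mL=26370/32929 → turn +1·90°
n=6: pose=(-6,1,W); sL=45/82, sR=45/122; mL=450/2501, mR=45/122; mL+mR=45/82 → advance +1; mR−mL=945/5002 → turn +1·90°

0 45/101 9/13 -324/1313 9/13 -7 0 E
1 90/221 90/149 -6480/32929 90/149 -6 0 N
2 45/82 45/122 450/2501 45/122 -6 1 W
3 18/29 2/5 32/145 2/5 -7 1 S
4 45/101 9/13 -324/1313 9/13 -7 0 E
5 90/221 90/149 -6480/32929 90/149 -6 0 N
6 45/82 45/122 450/2501 45/122 -6 1 W
final -7 1 S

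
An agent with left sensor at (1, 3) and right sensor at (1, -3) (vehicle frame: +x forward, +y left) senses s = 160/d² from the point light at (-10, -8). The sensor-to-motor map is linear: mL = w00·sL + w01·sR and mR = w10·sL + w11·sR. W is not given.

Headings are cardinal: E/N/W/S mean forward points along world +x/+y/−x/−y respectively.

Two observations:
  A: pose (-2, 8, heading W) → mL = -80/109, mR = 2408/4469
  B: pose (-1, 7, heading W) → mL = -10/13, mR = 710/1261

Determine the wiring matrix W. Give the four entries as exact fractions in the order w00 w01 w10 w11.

obs A: pose=(-2,8,W) → sL=80/109, sR=16/41, mL=-80/109, mR=2408/4469
obs B: pose=(-1,7,W) → sL=10/13, sR=40/97, mL=-10/13, mR=710/1261
sensor matrix S = [[80/109, 16/41], [10/13, 40/97]]; det S = 13920/5635409
solve [mL_A; mL_B] = S·[w00; w01] and [mR_A; mR_B] = S·[w10; w11]:
  w00 = -1, w01 = 0, w10 = 1, w11 = -1/2

-1 0 1 -1/2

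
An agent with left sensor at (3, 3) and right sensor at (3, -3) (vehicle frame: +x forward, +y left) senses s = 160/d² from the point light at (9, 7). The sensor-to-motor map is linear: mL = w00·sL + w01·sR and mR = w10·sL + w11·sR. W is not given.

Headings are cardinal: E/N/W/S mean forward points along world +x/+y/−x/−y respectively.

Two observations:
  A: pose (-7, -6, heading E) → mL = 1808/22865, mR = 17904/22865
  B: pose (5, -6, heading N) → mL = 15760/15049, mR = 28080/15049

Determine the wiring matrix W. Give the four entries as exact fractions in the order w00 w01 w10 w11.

-1/2 1 1 1/2

obs A: pose=(-7,-6,E) → sL=160/269, sR=32/85, mL=1808/22865, mR=17904/22865
obs B: pose=(5,-6,N) → sL=160/149, sR=160/101, mL=15760/15049, mR=28080/15049
sensor matrix S = [[160/269, 32/85], [160/149, 160/101]]; det S = 37023744/68819077
solve [mL_A; mL_B] = S·[w00; w01] and [mR_A; mR_B] = S·[w10; w11]:
  w00 = -1/2, w01 = 1, w10 = 1, w11 = 1/2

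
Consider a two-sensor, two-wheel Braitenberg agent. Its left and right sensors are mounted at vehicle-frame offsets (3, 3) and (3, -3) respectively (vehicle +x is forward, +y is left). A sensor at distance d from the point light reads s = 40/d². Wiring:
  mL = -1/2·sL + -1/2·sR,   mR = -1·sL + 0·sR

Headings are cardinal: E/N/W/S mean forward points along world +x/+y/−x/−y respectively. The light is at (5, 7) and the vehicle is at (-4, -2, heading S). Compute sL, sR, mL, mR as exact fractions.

2/9 5/36 -13/72 -2/9

left sensor world pos  = (-1, -5); dL² = 180
right sensor world pos = (-7, -5); dR² = 288
sL = 40/180 = 2/9
sR = 40/288 = 5/36
mL = -1/2·sL + -1/2·sR = -13/72
mR = -1·sL + 0·sR = -2/9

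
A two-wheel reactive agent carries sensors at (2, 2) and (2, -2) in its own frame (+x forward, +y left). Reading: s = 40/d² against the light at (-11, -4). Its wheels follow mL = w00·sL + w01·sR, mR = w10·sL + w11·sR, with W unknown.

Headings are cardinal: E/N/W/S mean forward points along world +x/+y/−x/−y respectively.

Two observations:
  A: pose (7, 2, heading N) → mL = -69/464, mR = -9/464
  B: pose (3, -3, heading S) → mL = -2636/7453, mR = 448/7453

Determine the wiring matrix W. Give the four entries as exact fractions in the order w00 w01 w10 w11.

obs A: pose=(7,2,N) → sL=1/8, sR=5/58, mL=-69/464, mR=-9/464
obs B: pose=(3,-3,S) → sL=40/257, sR=8/29, mL=-2636/7453, mR=448/7453
sensor matrix S = [[1/8, 5/58], [40/257, 8/29]]; det S = 157/7453
solve [mL_A; mL_B] = S·[w00; w01] and [mR_A; mR_B] = S·[w10; w11]:
  w00 = -1/2, w01 = -1, w10 = -1/2, w11 = 1/2

-1/2 -1 -1/2 1/2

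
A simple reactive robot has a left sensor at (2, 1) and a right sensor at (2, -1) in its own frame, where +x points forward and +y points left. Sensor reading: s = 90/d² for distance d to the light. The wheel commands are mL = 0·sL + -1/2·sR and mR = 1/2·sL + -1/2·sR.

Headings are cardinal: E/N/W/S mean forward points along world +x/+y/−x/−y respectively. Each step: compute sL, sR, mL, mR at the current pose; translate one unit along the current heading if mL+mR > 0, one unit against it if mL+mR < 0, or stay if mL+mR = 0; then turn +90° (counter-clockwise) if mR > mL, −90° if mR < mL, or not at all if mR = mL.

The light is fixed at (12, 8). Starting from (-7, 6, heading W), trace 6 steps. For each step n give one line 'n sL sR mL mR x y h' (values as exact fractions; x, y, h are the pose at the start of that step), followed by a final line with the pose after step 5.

0 1/5 45/221 -45/442 -2/1105 -7 6 W
1 18/61 90/377 -45/377 648/22997 -6 6 S
2 45/128 9/26 -9/52 9/3328 -6 7 E
3 90/401 18/65 -9/65 -684/26065 -7 7 N
4 1/5 45/221 -45/442 -2/1105 -7 6 W
5 18/61 90/377 -45/377 648/22997 -6 6 S
final -6 7 E

n=0: pose=(-7,6,W); sL=1/5, sR=45/221; mL=-45/442, mR=-2/1105; mL+mR=-229/2210 → advance -1; mR−mL=1/10 → turn +1·90°
n=1: pose=(-6,6,S); sL=18/61, sR=90/377; mL=-45/377, mR=648/22997; mL+mR=-2097/22997 → advance -1; mR−mL=9/61 → turn +1·90°
n=2: pose=(-6,7,E); sL=45/128, sR=9/26; mL=-9/52, mR=9/3328; mL+mR=-567/3328 → advance -1; mR−mL=45/256 → turn +1·90°
n=3: pose=(-7,7,N); sL=90/401, sR=18/65; mL=-9/65, mR=-684/26065; mL+mR=-4293/26065 → advance -1; mR−mL=45/401 → turn +1·90°
n=4: pose=(-7,6,W); sL=1/5, sR=45/221; mL=-45/442, mR=-2/1105; mL+mR=-229/2210 → advance -1; mR−mL=1/10 → turn +1·90°
n=5: pose=(-6,6,S); sL=18/61, sR=90/377; mL=-45/377, mR=648/22997; mL+mR=-2097/22997 → advance -1; mR−mL=9/61 → turn +1·90°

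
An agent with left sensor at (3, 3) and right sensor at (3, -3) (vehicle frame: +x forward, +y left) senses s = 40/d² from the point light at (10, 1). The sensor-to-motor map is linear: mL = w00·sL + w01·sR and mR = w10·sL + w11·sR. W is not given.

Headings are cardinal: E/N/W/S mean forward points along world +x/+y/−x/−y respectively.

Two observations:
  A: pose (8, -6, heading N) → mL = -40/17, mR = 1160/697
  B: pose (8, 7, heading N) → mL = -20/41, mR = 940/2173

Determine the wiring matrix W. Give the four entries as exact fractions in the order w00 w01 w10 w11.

0 -1 1/2 1/2

obs A: pose=(8,-6,N) → sL=40/41, sR=40/17, mL=-40/17, mR=1160/697
obs B: pose=(8,7,N) → sL=20/53, sR=20/41, mL=-20/41, mR=940/2173
sensor matrix S = [[40/41, 40/17], [20/53, 20/41]]; det S = -624000/1514581
solve [mL_A; mL_B] = S·[w00; w01] and [mR_A; mR_B] = S·[w10; w11]:
  w00 = 0, w01 = -1, w10 = 1/2, w11 = 1/2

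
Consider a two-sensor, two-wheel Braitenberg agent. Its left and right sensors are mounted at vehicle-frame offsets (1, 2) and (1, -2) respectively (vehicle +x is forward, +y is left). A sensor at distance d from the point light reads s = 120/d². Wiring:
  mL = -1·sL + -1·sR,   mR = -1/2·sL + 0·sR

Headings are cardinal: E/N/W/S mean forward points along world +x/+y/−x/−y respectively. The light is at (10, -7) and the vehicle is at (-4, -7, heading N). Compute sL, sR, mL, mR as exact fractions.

left sensor world pos  = (-6, -6); dL² = 257
right sensor world pos = (-2, -6); dR² = 145
sL = 120/257 = 120/257
sR = 120/145 = 24/29
mL = -1·sL + -1·sR = -9648/7453
mR = -1/2·sL + 0·sR = -60/257

120/257 24/29 -9648/7453 -60/257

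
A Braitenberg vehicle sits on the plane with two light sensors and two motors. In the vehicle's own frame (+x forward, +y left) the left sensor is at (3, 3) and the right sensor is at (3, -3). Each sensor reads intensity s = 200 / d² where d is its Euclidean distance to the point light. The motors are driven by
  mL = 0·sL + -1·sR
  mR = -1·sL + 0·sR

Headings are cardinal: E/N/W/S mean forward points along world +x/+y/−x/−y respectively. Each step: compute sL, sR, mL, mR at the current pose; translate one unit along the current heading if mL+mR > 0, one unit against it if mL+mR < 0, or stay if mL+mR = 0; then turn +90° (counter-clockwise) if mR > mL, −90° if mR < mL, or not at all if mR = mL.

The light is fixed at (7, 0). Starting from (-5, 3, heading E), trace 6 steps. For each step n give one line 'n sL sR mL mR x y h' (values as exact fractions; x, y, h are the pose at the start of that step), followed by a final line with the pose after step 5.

0 200/117 200/81 -200/81 -200/117 -5 3 E
1 50/73 25/17 -25/17 -50/73 -6 3 N
2 200/257 200/281 -200/281 -200/257 -6 2 W
3 4/5 100/53 -100/53 -4/5 -5 2 N
4 200/229 200/241 -200/241 -200/229 -5 1 W
5 50/53 5/2 -5/2 -50/53 -4 1 N
final -4 0 W

n=0: pose=(-5,3,E); sL=200/117, sR=200/81; mL=-200/81, mR=-200/117; mL+mR=-4400/1053 → advance -1; mR−mL=800/1053 → turn +1·90°
n=1: pose=(-6,3,N); sL=50/73, sR=25/17; mL=-25/17, mR=-50/73; mL+mR=-2675/1241 → advance -1; mR−mL=975/1241 → turn +1·90°
n=2: pose=(-6,2,W); sL=200/257, sR=200/281; mL=-200/281, mR=-200/257; mL+mR=-107600/72217 → advance -1; mR−mL=-4800/72217 → turn -1·90°
n=3: pose=(-5,2,N); sL=4/5, sR=100/53; mL=-100/53, mR=-4/5; mL+mR=-712/265 → advance -1; mR−mL=288/265 → turn +1·90°
n=4: pose=(-5,1,W); sL=200/229, sR=200/241; mL=-200/241, mR=-200/229; mL+mR=-94000/55189 → advance -1; mR−mL=-2400/55189 → turn -1·90°
n=5: pose=(-4,1,N); sL=50/53, sR=5/2; mL=-5/2, mR=-50/53; mL+mR=-365/106 → advance -1; mR−mL=165/106 → turn +1·90°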